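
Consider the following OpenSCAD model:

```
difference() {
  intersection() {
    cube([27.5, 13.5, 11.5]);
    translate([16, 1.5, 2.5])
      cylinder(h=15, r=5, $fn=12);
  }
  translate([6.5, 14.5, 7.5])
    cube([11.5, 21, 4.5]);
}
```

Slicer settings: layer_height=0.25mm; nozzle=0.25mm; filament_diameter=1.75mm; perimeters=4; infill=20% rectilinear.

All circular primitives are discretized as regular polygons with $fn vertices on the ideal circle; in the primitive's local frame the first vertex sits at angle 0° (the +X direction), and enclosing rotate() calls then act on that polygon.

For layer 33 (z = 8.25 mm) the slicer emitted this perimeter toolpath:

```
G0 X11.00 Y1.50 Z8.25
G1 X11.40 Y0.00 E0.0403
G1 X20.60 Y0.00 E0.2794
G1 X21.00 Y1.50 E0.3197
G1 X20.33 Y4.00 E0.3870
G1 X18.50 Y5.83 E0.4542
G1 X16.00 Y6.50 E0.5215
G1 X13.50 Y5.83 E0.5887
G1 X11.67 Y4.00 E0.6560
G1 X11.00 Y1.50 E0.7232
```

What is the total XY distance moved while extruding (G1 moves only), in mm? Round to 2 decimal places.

27.83 mm

Sum the Euclidean lengths of each G1 segment: total = 27.83 mm.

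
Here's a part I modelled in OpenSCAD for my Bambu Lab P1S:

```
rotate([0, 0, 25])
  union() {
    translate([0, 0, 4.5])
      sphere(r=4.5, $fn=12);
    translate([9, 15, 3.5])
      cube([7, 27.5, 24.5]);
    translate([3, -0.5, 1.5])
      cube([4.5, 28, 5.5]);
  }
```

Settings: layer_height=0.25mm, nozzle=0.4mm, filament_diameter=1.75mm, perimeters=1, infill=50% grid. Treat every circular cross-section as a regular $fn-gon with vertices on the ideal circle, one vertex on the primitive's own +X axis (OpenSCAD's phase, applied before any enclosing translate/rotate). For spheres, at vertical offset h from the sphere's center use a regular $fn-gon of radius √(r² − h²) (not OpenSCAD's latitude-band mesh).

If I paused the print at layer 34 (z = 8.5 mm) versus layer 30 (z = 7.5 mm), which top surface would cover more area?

layer 30 (z = 7.5 mm)

Layer 34 (z = 8.5): the r=4.5 sphere contributes a regular 12-gon of circumradius √(4.5²−4²) = 2.062 (area = (12/2)·2.062²·sin(360°/12) = 12.75 mm²); the cube at (9, 15) is present — its section is the full 7×27.5 rectangle (area 192.50 mm²); the cube at (3, -0.5) does not reach this height (z outside [1.5, 7]); Combining (union): the 2 present regions are separate (no shared area or edge), so areas and boundary lengths simply add and each stays a separate island — area = 205.25 mm²; (rotated 25° about Z; rotation is an isometry so areas/perimeters/island counts are preserved). So its area = 205.25 mm². Layer 30 (z = 7.5): the r=4.5 sphere contributes a regular 12-gon of circumradius √(4.5²−3²) = 3.354 (area = (12/2)·3.354²·sin(360°/12) = 33.75 mm²); the cube at (9, 15) is present — its section is the full 7×27.5 rectangle (area 192.50 mm²); the cube at (3, -0.5) is not intersected at this z (z outside [1.5, 7]); Taking the union: the 2 present regions are separate (no shared area or edge), so areas and boundary lengths simply add and each stays a separate island — area = 226.25 mm²; (rotated 25° about Z; rotation is an isometry so areas/perimeters/island counts are preserved). So its area = 226.25 mm². Layer 30 is larger (226.25 vs 205.25 mm²).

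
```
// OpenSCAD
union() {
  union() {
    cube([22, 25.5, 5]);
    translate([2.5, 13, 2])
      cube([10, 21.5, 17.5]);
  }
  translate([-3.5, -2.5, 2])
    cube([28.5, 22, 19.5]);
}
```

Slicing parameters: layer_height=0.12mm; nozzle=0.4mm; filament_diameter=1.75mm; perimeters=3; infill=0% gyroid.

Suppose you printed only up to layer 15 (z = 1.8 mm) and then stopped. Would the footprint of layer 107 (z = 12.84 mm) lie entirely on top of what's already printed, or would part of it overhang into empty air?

Compare the two slices. At z = 1.8: the cube (footprint 22×25.5) is included at this height (area 561.00 mm²); the cube at (2.5, 13) is not intersected at this z (z outside [2, 19.5]); Combining (union): only the 22×25.5 cube is present, so the union is just that shape — area = 561.00 mm²; the cube at (-3.5, -2.5) is not intersected at this z (z outside [2, 21.5]); Combining (union): only the result so far is present, so the union is just that shape — area = 561.00 mm². At z = 12.84: the cube is absent (z outside [0, 5]); the cube at (2.5, 13) is present — its section is the full 10×21.5 rectangle (area 215.00 mm²); Taking the union: only the 10×21.5 cube at (2.5, 13) is present, so the union is just that shape — area = 215.00 mm²; the cube at (-3.5, -2.5) (footprint 28.5×22) is included at this height (area 627.00 mm²); Combining (union): the regions partially overlap — summed areas 842.00 mm² minus the doubly-counted overlap 65.00 mm² gives 777.00 mm² — area = 777.00 mm². Checking containment: at z = 12.84 the cross-section extends beyond the z = 1.8 cross-section by about 288.00 mm².

part overhangs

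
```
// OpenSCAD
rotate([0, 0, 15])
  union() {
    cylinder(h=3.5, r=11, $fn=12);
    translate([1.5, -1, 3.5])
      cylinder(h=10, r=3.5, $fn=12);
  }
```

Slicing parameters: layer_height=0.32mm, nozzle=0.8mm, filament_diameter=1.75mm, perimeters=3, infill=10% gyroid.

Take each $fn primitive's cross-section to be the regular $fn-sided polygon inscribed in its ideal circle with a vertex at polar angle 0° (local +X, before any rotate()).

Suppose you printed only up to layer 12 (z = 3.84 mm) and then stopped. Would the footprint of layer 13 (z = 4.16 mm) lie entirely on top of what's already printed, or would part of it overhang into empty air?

entirely on top

Compare the two slices. At z = 3.84: the cylinder is absent (z outside [0, 3.5]); the r=3.5 cylinder at (1.5, -1) gives a regular 12-gon of circumradius 3.5 (constant along its height) (area = (12/2)·3.500²·sin(360°/12) = 36.75 mm²); Taking the union: only the r=3.5 cylinder at (1.5, -1) is present, so the union is just that shape — area = 36.75 mm²; (rotated 15° about Z; rotation is an isometry so areas/perimeters/island counts are preserved). At z = 4.16: the cylinder does not reach this height (z outside [0, 3.5]); the cylinder at (1.5, -1): section is a regular 12-gon, circumradius r=3.5 (area = (12/2)·3.500²·sin(360°/12) = 36.75 mm²); Combining (union): only the r=3.5 cylinder at (1.5, -1) is present, so the union is just that shape — area = 36.75 mm²; (rotated 15° about Z; rotation is an isometry so areas/perimeters/island counts are preserved). Checking containment: the cross-section at z = 4.16 is a subset of the cross-section at z = 3.84.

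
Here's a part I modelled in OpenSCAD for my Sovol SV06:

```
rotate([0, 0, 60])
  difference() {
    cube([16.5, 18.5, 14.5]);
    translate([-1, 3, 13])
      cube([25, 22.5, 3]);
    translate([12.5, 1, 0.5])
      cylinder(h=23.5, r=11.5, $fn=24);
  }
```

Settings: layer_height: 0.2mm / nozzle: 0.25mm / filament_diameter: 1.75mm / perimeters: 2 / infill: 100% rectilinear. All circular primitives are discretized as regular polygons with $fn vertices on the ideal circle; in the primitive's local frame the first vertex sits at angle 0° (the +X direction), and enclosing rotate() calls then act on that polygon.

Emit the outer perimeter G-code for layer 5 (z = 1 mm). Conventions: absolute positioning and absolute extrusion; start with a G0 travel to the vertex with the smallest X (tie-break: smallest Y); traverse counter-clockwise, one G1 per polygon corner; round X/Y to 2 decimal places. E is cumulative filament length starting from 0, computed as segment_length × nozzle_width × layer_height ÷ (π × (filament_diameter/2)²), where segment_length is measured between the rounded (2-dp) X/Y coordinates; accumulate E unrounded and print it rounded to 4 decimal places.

G0 X-16.02 Y9.25 Z1.00
G1 X0.00 Y0.00 E0.3845
G1 X0.57 Y0.98 E0.4081
G1 X-0.37 Y1.37 E0.4293
G1 X-2.75 Y3.19 E0.4915
G1 X-4.58 Y5.58 E0.5541
G1 X-5.72 Y8.35 E0.6164
G1 X-6.12 Y11.33 E0.6789
G1 X-5.72 Y14.30 E0.7412
G1 X-4.58 Y17.08 E0.8036
G1 X-2.75 Y19.46 E0.8661
G1 X-1.87 Y20.13 E0.8890
G1 X-7.77 Y23.54 E1.0307
G1 X-16.02 Y9.25 E1.3737

At z = 1 mm: the cube (footprint 16.5×18.5) is included at this height; the cube at (-1, 3) is not intersected at this z (z outside [13, 16]); the cylinder at (12.5, 1): section is a regular 24-gon, circumradius r=11.5; Taking the first minus the rest: starting from the 16.5×18.5 cube, the r=11.5 cylinder at (12.5, 1) partially overlaps it — only the 162.92 mm² overlap (of its 410.75 mm²) is removed, clipping the outline — 1 connected region; (rotated 60° about Z; rotation is an isometry so areas/perimeters/island counts are preserved). The outline is a single polygon with 13 vertices. Extrusion per mm of travel: 0.25 × 0.2 / (π × 0.875²) = 0.020788. Accumulating E over each segment gives final E = 1.3737.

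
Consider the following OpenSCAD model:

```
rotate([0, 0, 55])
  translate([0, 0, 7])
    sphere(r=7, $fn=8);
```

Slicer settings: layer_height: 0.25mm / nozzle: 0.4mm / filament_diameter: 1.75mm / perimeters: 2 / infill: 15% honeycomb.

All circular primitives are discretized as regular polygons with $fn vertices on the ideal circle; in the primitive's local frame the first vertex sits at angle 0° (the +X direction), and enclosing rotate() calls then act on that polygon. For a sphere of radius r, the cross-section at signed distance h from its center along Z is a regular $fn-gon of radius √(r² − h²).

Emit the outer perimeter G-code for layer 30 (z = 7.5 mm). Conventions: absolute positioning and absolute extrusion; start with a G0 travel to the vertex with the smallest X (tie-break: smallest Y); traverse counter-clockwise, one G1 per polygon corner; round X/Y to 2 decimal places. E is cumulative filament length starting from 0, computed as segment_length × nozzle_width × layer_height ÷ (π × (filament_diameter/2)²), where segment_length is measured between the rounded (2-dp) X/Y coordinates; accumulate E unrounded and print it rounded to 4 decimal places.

G0 X-6.88 Y-1.21 Z7.50
G1 X-4.00 Y-5.72 E0.2225
G1 X1.21 Y-6.88 E0.4444
G1 X5.72 Y-4.00 E0.6669
G1 X6.88 Y1.21 E0.8888
G1 X4.00 Y5.72 E1.1112
G1 X-1.21 Y6.88 E1.3332
G1 X-5.72 Y4.00 E1.5556
G1 X-6.88 Y-1.21 E1.7775

At z = 7.5 mm: the r=7 sphere slices to a regular 8-gon of circumradius 6.982 (√(r²−h²) with h=0.5 from center); (whole slice rotated 55° about Z — lengths, areas and connectivity unchanged). The outline is a single polygon with 8 vertices. Extrusion per mm of travel: 0.4 × 0.25 / (π × 0.875²) = 0.041575. Accumulating E over each segment gives final E = 1.7775.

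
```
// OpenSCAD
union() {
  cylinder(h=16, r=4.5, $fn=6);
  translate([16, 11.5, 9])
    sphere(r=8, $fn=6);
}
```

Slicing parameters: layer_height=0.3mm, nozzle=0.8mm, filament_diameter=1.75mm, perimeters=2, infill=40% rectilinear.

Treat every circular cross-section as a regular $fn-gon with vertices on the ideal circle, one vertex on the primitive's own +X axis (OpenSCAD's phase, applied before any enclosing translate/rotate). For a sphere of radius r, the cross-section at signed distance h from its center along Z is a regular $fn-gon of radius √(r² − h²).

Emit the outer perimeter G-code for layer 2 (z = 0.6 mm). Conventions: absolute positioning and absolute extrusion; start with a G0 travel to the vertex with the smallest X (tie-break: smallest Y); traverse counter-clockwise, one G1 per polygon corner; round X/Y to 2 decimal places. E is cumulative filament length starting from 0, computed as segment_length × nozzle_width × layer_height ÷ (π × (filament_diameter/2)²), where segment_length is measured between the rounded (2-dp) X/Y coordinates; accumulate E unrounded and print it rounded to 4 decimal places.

G0 X-4.50 Y0.00 Z0.60
G1 X-2.25 Y-3.90 E0.4493
G1 X2.25 Y-3.90 E0.8983
G1 X4.50 Y0.00 E1.3475
G1 X2.25 Y3.90 E1.7968
G1 X-2.25 Y3.90 E2.2458
G1 X-4.50 Y0.00 E2.6951

At z = 0.6 mm: the r=4.5 cylinder contributes a regular 6-gon of circumradius 4.5; the sphere at (16, 11.5) does not reach this height (|z−center|=8.400 > r=8); Merging all regions: only the r=4.5 cylinder is present, so the union is just that shape — 1 connected region. The outline is a single polygon with 6 vertices. Extrusion per mm of travel: 0.8 × 0.3 / (π × 0.875²) = 0.099780. Accumulating E over each segment gives final E = 2.6951.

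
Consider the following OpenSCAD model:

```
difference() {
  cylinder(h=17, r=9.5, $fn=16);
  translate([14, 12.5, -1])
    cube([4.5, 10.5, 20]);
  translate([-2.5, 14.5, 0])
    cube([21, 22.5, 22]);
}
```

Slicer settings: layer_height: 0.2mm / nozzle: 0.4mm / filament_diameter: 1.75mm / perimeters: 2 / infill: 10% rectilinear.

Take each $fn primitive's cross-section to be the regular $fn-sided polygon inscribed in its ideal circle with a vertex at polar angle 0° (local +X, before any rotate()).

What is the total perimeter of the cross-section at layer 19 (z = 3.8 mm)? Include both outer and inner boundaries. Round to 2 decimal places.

At z = 3.8 mm: the r=9.5 cylinder contributes a regular 16-gon of circumradius 9.5 (perimeter = 2·16·9.500·sin(180°/16) = 59.31 mm); the cube at (14, 12.5) is present — its section is the full 4.5×10.5 rectangle (perimeter 30.00 mm); the 21×22.5 cube at (-2.5, 14.5) contributes its full rectangle (perimeter 87.00 mm); Subtracting the remaining from the first: starting from the r=9.5 cylinder, the 4.5×10.5 cube at (14, 12.5) misses the remaining region (no effect); the 21×22.5 cube at (-2.5, 14.5) misses the remaining region (no effect) — boundary = 59.31 mm. Overall, the cross-section is a single solid region. Total boundary length (outer) = 59.31 mm.

59.31 mm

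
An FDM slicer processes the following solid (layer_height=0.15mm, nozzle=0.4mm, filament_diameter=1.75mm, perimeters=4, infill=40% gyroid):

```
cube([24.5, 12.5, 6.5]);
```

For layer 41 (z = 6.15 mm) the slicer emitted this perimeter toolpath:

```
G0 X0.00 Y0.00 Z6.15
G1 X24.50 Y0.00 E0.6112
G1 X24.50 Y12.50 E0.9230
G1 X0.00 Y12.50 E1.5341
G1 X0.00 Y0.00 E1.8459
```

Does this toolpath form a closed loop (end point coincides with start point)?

Start point (G0): (0.00, 0.00). End point (last G1): the path returns to the start — closed.

yes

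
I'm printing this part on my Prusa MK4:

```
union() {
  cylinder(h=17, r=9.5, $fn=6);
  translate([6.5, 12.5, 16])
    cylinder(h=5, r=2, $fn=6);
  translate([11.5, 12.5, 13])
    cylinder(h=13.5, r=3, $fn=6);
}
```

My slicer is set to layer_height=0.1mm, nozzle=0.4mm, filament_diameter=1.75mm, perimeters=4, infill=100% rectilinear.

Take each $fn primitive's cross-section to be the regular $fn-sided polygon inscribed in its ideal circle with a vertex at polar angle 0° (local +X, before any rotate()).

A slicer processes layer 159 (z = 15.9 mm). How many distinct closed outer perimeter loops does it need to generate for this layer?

At z = 15.9 mm: the r=9.5 cylinder contributes a regular 6-gon of circumradius 9.5; the cylinder at (6.5, 12.5) does not reach this height (z outside [16, 21]); the r=3 cylinder at (11.5, 12.5) contributes a regular 6-gon of circumradius 3; Merging all regions: the 2 present regions are separate (no shared area or edge), so areas and boundary lengths simply add and each stays a separate island — 2 connected regions. The result has 2 disconnected regions.

2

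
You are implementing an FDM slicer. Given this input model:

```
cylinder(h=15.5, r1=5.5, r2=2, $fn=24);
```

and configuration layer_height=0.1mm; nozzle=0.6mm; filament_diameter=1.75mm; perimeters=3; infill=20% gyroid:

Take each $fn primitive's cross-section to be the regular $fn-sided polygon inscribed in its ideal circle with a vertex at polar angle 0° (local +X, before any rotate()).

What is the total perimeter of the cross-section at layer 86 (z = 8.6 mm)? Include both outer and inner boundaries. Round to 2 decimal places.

22.29 mm

At z = 8.6 mm: the cone (r1=5.5→r2=2) has section circumradius 3.558 here — a regular 24-gon (perimeter = 2·24·3.558·sin(180°/24) = 22.29 mm). Overall, the cross-section is a single solid region. Total boundary length (outer) = 22.29 mm.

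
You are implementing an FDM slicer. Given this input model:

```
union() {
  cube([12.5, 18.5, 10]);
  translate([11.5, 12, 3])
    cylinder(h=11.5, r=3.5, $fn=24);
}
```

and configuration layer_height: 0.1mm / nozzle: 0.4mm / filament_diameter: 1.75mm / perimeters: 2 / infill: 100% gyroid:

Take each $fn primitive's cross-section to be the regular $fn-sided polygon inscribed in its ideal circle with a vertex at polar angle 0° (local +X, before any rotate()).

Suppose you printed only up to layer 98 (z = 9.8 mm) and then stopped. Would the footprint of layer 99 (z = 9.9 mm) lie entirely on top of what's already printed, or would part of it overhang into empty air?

Compare the two slices. At z = 9.8: the cube is present — its section is the full 12.5×18.5 rectangle (area 231.25 mm²); the cylinder at (11.5, 12): section is a regular 24-gon, circumradius r=3.5 (area = (24/2)·3.500²·sin(360°/24) = 38.05 mm²); Merging all regions: the regions partially overlap — summed areas 269.30 mm² minus the doubly-counted overlap 25.89 mm² gives 243.41 mm² — area = 243.41 mm². At z = 9.9: the cube is present — its section is the full 12.5×18.5 rectangle (area 231.25 mm²); the r=3.5 cylinder at (11.5, 12) gives a regular 24-gon of circumradius 3.5 (constant along its height) (area = (24/2)·3.500²·sin(360°/24) = 38.05 mm²); Merging all regions: the regions partially overlap — summed areas 269.30 mm² minus the doubly-counted overlap 25.89 mm² gives 243.41 mm² — area = 243.41 mm². Checking containment: the cross-section at z = 9.9 is a subset of the cross-section at z = 9.8.

entirely on top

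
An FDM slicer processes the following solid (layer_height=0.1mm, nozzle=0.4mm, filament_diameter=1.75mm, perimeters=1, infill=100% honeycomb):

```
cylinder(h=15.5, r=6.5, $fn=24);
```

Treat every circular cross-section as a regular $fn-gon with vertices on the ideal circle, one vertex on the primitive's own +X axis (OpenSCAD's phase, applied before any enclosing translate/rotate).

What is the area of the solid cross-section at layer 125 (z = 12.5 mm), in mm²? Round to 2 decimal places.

At z = 12.5 mm: the cylinder: section is a regular 24-gon, circumradius r=6.5 (area = (24/2)·6.500²·sin(360°/24) = 131.22 mm²). Overall, the cross-section is a single solid region. Net area = 131.22 mm².

131.22 mm²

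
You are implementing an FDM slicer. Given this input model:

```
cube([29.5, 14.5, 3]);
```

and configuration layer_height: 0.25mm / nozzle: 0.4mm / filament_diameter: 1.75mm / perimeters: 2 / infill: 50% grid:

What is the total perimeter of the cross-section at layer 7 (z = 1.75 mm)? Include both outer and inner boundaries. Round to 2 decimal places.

88.00 mm

At z = 1.75 mm: the 29.5×14.5 cube contributes its full rectangle (perimeter 88.00 mm). Overall, the cross-section is a single solid region. Total boundary length (outer) = 88.00 mm.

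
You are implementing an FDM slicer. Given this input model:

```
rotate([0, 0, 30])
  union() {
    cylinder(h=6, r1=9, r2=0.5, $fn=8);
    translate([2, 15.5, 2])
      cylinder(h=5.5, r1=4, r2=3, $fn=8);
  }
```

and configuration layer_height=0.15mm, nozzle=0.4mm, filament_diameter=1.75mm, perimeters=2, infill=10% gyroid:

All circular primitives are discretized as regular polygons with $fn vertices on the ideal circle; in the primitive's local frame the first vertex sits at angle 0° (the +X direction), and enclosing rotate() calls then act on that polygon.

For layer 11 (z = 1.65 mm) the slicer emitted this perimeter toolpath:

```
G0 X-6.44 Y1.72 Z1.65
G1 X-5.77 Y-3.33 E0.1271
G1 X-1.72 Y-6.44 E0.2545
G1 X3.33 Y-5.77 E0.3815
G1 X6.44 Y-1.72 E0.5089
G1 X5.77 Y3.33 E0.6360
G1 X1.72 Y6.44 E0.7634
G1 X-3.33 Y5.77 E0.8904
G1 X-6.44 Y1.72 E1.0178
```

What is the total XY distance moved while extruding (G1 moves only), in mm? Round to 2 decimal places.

40.80 mm

Sum the Euclidean lengths of each G1 segment: total = 40.80 mm.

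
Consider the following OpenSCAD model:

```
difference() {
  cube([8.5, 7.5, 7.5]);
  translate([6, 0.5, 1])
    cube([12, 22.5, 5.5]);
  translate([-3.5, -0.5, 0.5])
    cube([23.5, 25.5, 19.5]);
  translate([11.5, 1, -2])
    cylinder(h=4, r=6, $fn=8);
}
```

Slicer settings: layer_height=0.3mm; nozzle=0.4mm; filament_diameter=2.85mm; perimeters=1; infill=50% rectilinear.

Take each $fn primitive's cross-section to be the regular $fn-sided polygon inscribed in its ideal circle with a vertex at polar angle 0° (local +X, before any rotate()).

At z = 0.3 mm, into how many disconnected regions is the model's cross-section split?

At z = 0.3 mm: the cube (footprint 8.5×7.5) is included at this height; the cube at (6, 0.5) is absent (z outside [1, 6.5]); the cube at (-3.5, -0.5) does not reach this height (z outside [0.5, 20]); the cylinder at (11.5, 1): section is a regular 8-gon, circumradius r=6; Taking the first minus the rest: starting from the 8.5×7.5 cube, the r=6 cylinder at (11.5, 1) partially overlaps it — only the 12.11 mm² overlap (of its 101.82 mm²) is removed, clipping the outline — 1 connected region. The result has 1 disconnected region.

1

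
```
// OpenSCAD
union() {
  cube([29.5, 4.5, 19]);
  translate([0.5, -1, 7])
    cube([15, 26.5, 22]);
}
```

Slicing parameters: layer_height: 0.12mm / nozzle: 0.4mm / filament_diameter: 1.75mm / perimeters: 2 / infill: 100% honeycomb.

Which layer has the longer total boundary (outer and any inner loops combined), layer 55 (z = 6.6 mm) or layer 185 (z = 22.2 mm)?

layer 185 (z = 22.2 mm)

Layer 55 (z = 6.6): the cube (footprint 29.5×4.5) is included at this height (perimeter 68.00 mm); the cube at (0.5, -1) is absent (z outside [7, 29]); Taking the union: only the 29.5×4.5 cube is present, so the union is just that shape — boundary = 68.00 mm. So its perimeter = 68.00 mm. Layer 185 (z = 22.2): the cube is not intersected at this z (z outside [0, 19]); the cube at (0.5, -1) is present — its section is the full 15×26.5 rectangle (perimeter 83.00 mm); Combining (union): only the 15×26.5 cube at (0.5, -1) is present, so the union is just that shape — boundary = 83.00 mm. So its perimeter = 83.00 mm. Layer 185 is larger (83.00 vs 68.00 mm).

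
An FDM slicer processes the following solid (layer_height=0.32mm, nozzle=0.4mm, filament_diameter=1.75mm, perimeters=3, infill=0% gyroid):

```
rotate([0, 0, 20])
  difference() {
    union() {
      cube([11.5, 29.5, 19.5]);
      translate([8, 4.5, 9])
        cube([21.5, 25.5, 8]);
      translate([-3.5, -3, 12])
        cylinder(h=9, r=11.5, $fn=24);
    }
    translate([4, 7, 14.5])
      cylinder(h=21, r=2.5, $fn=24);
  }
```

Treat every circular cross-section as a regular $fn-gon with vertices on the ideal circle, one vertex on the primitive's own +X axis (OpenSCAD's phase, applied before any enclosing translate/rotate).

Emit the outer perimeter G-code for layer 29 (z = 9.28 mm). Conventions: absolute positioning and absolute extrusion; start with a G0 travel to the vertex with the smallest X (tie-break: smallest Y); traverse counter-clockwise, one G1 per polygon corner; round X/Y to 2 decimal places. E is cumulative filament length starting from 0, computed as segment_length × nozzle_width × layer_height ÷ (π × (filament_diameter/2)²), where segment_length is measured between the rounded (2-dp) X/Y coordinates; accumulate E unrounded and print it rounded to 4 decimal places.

At z = 9.28 mm: the 11.5×29.5 cube contributes its full rectangle; the cube at (8, 4.5) (footprint 21.5×25.5) is included at this height; the cylinder at (-3.5, -3) does not reach this height (z outside [12, 21]); Taking the union: the regions partially overlap (shared area 87.50 mm²), so overlapping operands fuse into one piece — 1 connected region; the cylinder at (4, 7) is absent (z outside [14.5, 35.5]); Taking the first minus the rest: none of the subtracted shapes is present at this height, so that combined region is unchanged — 1 connected region; (rotated 20° about Z; rotation is an isometry so areas/perimeters/island counts are preserved). The outline is a single polygon with 8 vertices. Extrusion per mm of travel: 0.4 × 0.32 / (π × 0.875²) = 0.053216. Accumulating E over each segment gives final E = 6.3326.

G0 X-10.09 Y27.72 Z9.28
G1 X0.00 Y0.00 E1.5698
G1 X10.81 Y3.93 E2.1819
G1 X9.27 Y8.16 E2.4215
G1 X26.18 Y14.32 E3.3792
G1 X17.46 Y38.28 E4.7361
G1 X-2.74 Y30.93 E5.8800
G1 X-2.57 Y30.46 E5.9066
G1 X-10.09 Y27.72 E6.3326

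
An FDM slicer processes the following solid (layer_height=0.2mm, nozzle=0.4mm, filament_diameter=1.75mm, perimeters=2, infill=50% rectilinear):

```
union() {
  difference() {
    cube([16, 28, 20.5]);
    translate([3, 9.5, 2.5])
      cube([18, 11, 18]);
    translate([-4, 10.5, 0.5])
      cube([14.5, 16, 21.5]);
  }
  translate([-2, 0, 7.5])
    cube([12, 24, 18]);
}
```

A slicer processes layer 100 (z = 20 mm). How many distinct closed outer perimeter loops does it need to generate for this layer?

2

At z = 20 mm: the cube (footprint 16×28) is included at this height; the cube at (3, 9.5) is present — its section is the full 18×11 rectangle; the cube at (-4, 10.5) is present — its section is the full 14.5×16 rectangle; Taking the first minus the rest: starting from the 16×28 cube, the 18×11 cube at (3, 9.5) partially overlaps it — only the 143.00 mm² overlap (of its 198.00 mm²) is removed, clipping the outline; the 14.5×16 cube at (-4, 10.5) partially overlaps it — only the 93.00 mm² overlap (of its 232.00 mm²) is removed, clipping the outline — 2 connected regions; the 12×24 cube at (-2, 0) contributes its full rectangle; Merging all regions: the regions partially overlap (shared area 98.00 mm²), so overlapping operands fuse into one piece — 2 connected regions. The result has 2 disconnected regions.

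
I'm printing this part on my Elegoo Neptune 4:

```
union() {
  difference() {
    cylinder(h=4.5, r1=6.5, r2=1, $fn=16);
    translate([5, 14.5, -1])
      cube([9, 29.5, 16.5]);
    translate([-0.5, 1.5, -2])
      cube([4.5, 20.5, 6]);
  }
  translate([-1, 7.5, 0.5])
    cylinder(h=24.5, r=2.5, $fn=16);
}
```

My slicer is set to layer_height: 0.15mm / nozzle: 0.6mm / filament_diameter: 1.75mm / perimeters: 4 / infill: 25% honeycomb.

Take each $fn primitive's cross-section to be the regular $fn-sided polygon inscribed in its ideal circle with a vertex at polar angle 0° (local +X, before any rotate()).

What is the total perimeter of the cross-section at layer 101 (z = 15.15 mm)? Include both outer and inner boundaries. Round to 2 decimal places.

15.61 mm

At z = 15.15 mm: the cone is not intersected at this z (z outside [0, 4.5]); the 9×29.5 cube at (5, 14.5) contributes its full rectangle (perimeter 77.00 mm); the cube at (-0.5, 1.5) is not intersected at this z (z outside [-2, 4]); Subtracting the remaining from the first: the first operand is absent here, so nothing remains; the r=2.5 cylinder at (-1, 7.5) contributes a regular 16-gon of circumradius 2.5 (perimeter = 2·16·2.500·sin(180°/16) = 15.61 mm); Merging all regions: only the r=2.5 cylinder at (-1, 7.5) is present, so the union is just that shape — boundary = 15.61 mm. Overall, the cross-section is a single solid region. Total boundary length (outer) = 15.61 mm.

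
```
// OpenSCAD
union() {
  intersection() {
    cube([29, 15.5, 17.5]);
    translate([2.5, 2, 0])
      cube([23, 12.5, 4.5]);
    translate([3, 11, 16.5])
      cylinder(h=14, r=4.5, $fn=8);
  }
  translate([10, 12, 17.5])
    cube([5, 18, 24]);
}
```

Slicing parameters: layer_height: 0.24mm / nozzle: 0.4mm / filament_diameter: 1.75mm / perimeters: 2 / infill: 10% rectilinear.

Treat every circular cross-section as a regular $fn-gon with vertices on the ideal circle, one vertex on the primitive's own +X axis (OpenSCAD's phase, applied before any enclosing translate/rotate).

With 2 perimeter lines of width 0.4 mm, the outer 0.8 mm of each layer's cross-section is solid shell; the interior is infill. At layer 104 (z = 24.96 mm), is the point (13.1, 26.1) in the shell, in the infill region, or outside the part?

At z = 24.96 mm: the cube is not intersected at this z (z outside [0, 17.5]); the cube at (2.5, 2) does not reach this height (z outside [0, 4.5]); the cylinder at (3, 11): section is a regular 8-gon, circumradius r=4.5; Taking the intersection: at least one operand is absent at this height, so nothing remains; the 5×18 cube at (10, 12) contributes its full rectangle; Taking the union: only the 5×18 cube at (10, 12) is present, so the union is just that shape — 1 connected region. Overall, the cross-section is a single solid region. The nearest boundary edge runs (15.00, 12.00)→(15.00, 30.00); distance from the point to it = 1.90 mm. The point is inside the cross-section and 1.90 mm from the nearest boundary — more than the 0.8 mm shell width (2 × 0.4), so it's in the infill interior.

infill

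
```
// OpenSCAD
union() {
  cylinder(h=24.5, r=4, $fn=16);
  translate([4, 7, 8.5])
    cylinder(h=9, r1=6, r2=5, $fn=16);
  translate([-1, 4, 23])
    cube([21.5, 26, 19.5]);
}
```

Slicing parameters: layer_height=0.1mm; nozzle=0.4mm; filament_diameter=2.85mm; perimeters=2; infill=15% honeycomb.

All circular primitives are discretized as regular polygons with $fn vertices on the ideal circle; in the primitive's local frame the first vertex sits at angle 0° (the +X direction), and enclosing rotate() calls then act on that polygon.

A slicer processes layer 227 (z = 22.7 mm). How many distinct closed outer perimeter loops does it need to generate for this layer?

At z = 22.7 mm: the r=4 cylinder contributes a regular 16-gon of circumradius 4; the cone at (4, 7) is not intersected at this z (z outside [8.5, 17.5]); the cube at (-1, 4) does not reach this height (z outside [23, 42.5]); Combining (union): only the r=4 cylinder is present, so the union is just that shape — 1 connected region. The result has 1 disconnected region.

1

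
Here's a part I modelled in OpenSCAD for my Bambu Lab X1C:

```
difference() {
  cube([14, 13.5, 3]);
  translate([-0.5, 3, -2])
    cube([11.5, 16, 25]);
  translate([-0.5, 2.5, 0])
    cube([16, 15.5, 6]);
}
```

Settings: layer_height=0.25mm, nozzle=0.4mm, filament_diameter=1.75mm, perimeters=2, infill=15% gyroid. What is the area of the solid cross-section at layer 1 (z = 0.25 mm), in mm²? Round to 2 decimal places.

35.00 mm²

At z = 0.25 mm: the 14×13.5 cube contributes its full rectangle (area 189.00 mm²); the cube at (-0.5, 3) (footprint 11.5×16) is included at this height (area 184.00 mm²); the cube at (-0.5, 2.5) is present — its section is the full 16×15.5 rectangle (area 248.00 mm²); After the difference (first − rest): starting from the 14×13.5 cube (189.00 mm²), the 11.5×16 cube at (-0.5, 3) partially overlaps it — only the 115.50 mm² overlap (of its 184.00 mm²) is removed, clipping the outline; the 16×15.5 cube at (-0.5, 2.5) partially overlaps it — only the 38.50 mm² overlap (of its 248.00 mm²) is removed, clipping the outline — area = 35.00 mm². Overall, the cross-section is a single solid region. Net area = 35.00 mm².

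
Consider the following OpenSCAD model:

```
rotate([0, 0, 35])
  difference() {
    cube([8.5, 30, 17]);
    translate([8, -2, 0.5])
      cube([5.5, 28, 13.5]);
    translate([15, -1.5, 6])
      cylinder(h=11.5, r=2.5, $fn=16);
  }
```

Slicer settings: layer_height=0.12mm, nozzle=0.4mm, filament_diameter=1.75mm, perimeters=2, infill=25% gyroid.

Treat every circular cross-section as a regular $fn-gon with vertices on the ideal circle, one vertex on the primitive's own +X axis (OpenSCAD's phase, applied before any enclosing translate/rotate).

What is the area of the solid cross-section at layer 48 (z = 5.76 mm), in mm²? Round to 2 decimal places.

242.00 mm²

At z = 5.76 mm: the cube (footprint 8.5×30) is included at this height (area 255.00 mm²); the 5.5×28 cube at (8, -2) contributes its full rectangle (area 154.00 mm²); the cylinder at (15, -1.5) does not reach this height (z outside [6, 17.5]); After the difference (first − rest): starting from the 8.5×30 cube (255.00 mm²), the 5.5×28 cube at (8, -2) partially overlaps it — only the 13.00 mm² overlap (of its 154.00 mm²) is removed, clipping the outline — area = 242.00 mm²; (rotated 35° about Z; rotation is an isometry so areas/perimeters/island counts are preserved). Overall, the cross-section is a single solid region. Net area = 242.00 mm².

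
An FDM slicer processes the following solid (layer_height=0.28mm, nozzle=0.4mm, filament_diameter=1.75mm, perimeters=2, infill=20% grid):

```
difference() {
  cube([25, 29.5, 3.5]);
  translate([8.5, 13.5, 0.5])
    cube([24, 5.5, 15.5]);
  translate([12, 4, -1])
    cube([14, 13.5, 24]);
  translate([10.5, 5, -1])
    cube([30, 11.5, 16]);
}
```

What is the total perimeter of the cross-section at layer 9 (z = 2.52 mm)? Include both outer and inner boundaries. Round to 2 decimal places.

At z = 2.52 mm: the cube (footprint 25×29.5) is included at this height (perimeter 109.00 mm); the cube at (8.5, 13.5) is present — its section is the full 24×5.5 rectangle (perimeter 59.00 mm); the cube at (12, 4) is present — its section is the full 14×13.5 rectangle (perimeter 55.00 mm); the 30×11.5 cube at (10.5, 5) contributes its full rectangle (perimeter 83.00 mm); Taking the first minus the rest: starting from the 25×29.5 cube, the 24×5.5 cube at (8.5, 13.5) partially overlaps it — only the 90.75 mm² overlap (of its 132.00 mm²) is removed, clipping the outline; the 14×13.5 cube at (12, 4) partially overlaps it — only the 123.50 mm² overlap (of its 189.00 mm²) is removed, clipping the outline; the 30×11.5 cube at (10.5, 5) partially overlaps it — only the 12.75 mm² overlap (of its 345.00 mm²) is removed, clipping the outline — boundary = 142.00 mm. Overall, the cross-section is a single solid region. Total boundary length (outer) = 142.00 mm.

142.00 mm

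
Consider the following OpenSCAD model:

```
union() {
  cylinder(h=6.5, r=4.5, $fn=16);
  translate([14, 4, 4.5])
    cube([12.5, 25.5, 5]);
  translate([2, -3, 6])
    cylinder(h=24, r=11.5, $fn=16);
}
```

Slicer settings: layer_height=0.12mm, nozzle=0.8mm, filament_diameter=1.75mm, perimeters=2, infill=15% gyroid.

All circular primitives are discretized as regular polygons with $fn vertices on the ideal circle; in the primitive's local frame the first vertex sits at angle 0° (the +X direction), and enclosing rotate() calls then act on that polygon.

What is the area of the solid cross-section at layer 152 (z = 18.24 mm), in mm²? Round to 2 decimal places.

At z = 18.24 mm: the cylinder is absent (z outside [0, 6.5]); the cube at (14, 4) does not reach this height (z outside [4.5, 9.5]); the cylinder at (2, -3): section is a regular 16-gon, circumradius r=11.5 (area = (16/2)·11.500²·sin(360°/16) = 404.88 mm²); Taking the union: only the r=11.5 cylinder at (2, -3) is present, so the union is just that shape — area = 404.88 mm². Overall, the cross-section is a single solid region. Net area = 404.88 mm².

404.88 mm²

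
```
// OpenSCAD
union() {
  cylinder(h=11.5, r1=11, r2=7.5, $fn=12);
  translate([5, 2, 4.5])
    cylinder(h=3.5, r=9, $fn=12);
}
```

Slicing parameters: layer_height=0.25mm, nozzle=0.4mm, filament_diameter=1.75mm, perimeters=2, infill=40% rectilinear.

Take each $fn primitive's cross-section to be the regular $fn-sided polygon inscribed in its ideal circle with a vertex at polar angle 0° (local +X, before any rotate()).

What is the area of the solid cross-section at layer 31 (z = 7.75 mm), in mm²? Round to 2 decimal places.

At z = 7.75 mm: the cone (r1=11→r2=7.5) has section circumradius 8.641 here — a regular 12-gon (area = (12/2)·8.641²·sin(360°/12) = 224.02 mm²); the cylinder at (5, 2): section is a regular 12-gon, circumradius r=9 (area = (12/2)·9.000²·sin(360°/12) = 243.00 mm²); Taking the union: the regions partially overlap — summed areas 467.02 mm² minus the doubly-counted overlap 141.95 mm² gives 325.06 mm² — area = 325.06 mm². Overall, the cross-section is a single solid region. Net area = 325.06 mm².

325.06 mm²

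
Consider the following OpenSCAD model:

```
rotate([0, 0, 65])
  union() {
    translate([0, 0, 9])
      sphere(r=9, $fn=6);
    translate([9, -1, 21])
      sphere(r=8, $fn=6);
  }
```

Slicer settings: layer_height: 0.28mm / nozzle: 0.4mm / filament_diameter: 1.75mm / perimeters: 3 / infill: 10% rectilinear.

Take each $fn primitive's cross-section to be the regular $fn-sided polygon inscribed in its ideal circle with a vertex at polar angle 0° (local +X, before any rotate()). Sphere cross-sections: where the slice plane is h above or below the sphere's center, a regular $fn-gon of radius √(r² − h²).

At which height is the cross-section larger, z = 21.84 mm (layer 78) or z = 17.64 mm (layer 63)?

Layer 78 (z = 21.84): the sphere does not reach this height (|z−center|=12.840 > r=9); the r=8 sphere at (9, -1) contributes a regular 6-gon of circumradius √(8²−0.84²) = 7.956 (area = (6/2)·7.956²·sin(360°/6) = 164.44 mm²); Taking the union: only the r=8 sphere at (9, -1) is present, so the union is just that shape — area = 164.44 mm²; (rotated 65° about Z; rotation is an isometry so areas/perimeters/island counts are preserved). So its area = 164.44 mm². Layer 63 (z = 17.64): the r=9 sphere contributes a regular 6-gon of circumradius √(9²−8.64²) = 2.520 (area = (6/2)·2.520²·sin(360°/6) = 16.50 mm²); the r=8 sphere at (9, -1) slices to a regular 6-gon of circumradius 7.260 (√(r²−h²) with h=3.36 from center) (area = (6/2)·7.260²·sin(360°/6) = 136.95 mm²); Combining (union): the regions partially overlap — summed areas 153.44 mm² minus the doubly-counted overlap 0.24 mm² gives 153.21 mm² — area = 153.21 mm²; (rotated 65° about Z; rotation is an isometry so areas/perimeters/island counts are preserved). So its area = 153.21 mm². Layer 78 is larger (164.44 vs 153.21 mm²).

layer 78 (z = 21.84 mm)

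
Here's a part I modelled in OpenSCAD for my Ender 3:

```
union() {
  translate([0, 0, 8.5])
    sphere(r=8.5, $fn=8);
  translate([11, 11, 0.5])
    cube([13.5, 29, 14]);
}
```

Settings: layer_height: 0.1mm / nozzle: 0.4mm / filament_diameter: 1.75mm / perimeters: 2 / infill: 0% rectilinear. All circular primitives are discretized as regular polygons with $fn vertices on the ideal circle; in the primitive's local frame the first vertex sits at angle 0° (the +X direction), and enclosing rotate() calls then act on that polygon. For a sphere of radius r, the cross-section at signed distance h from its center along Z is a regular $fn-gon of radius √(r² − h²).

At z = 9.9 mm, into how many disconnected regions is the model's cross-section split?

2

At z = 9.9 mm: the sphere: section is a regular 8-gon, circumradius = √(r²−h²) = √(8.5²−1.4²) = 8.384; the cube at (11, 11) (footprint 13.5×29) is included at this height; Taking the union: the 2 present regions are separate (no shared area or edge), so areas and boundary lengths simply add and each stays a separate island — 2 connected regions. The result has 2 disconnected regions.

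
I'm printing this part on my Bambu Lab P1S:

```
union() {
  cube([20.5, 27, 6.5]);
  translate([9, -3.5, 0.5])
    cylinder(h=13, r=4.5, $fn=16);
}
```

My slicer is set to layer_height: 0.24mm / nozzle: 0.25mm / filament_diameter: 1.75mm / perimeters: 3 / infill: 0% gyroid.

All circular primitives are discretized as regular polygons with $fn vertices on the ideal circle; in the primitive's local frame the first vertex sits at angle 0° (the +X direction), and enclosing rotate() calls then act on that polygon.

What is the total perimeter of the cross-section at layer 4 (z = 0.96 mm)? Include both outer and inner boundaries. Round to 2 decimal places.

At z = 0.96 mm: the cube (footprint 20.5×27) is included at this height (perimeter 95.00 mm); the r=4.5 cylinder at (9, -3.5) gives a regular 16-gon of circumradius 4.5 (constant along its height) (perimeter = 2·16·4.500·sin(180°/16) = 28.09 mm); Merging all regions: the regions partially overlap (shared area 3.50 mm²), so the edge portions inside another operand are dropped and the merged outline is re-measured after clipping — boundary = 111.80 mm. Overall, the cross-section is a single solid region. Total boundary length (outer) = 111.80 mm.

111.80 mm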